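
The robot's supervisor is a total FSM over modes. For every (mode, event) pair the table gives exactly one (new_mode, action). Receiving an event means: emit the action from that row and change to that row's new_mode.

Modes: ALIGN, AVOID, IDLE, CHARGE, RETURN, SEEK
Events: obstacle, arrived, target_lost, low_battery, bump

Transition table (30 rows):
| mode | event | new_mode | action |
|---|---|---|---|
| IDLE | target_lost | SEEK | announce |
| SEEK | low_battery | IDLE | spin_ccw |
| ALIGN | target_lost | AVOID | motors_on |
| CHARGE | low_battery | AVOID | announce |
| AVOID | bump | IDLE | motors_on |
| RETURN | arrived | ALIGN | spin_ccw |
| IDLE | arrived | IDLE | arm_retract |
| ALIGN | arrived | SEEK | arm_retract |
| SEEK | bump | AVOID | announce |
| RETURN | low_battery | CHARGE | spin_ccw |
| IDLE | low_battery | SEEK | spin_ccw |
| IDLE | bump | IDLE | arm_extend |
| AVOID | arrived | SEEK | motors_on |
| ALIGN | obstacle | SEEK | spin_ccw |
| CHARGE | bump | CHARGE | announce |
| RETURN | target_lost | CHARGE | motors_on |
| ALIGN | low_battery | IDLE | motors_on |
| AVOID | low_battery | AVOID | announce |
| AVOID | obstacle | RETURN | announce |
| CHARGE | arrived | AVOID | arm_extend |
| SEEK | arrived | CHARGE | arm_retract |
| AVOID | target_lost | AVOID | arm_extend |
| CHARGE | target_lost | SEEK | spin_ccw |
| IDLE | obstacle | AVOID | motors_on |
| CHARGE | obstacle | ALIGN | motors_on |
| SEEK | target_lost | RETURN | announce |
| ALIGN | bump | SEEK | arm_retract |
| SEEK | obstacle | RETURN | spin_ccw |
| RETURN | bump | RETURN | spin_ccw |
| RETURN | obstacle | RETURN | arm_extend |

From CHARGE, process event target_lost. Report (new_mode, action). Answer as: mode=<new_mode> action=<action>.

mode=SEEK action=spin_ccw

current mode = CHARGE; filter table to that mode:
  (CHARGE, low_battery) → (AVOID, announce)
  (CHARGE, bump) → (CHARGE, announce)
  (CHARGE, arrived) → (AVOID, arm_extend)
  (CHARGE, target_lost) → (SEEK, spin_ccw)  ← event matches
  (CHARGE, obstacle) → (ALIGN, motors_on)
event = target_lost selects (SEEK, spin_ccw)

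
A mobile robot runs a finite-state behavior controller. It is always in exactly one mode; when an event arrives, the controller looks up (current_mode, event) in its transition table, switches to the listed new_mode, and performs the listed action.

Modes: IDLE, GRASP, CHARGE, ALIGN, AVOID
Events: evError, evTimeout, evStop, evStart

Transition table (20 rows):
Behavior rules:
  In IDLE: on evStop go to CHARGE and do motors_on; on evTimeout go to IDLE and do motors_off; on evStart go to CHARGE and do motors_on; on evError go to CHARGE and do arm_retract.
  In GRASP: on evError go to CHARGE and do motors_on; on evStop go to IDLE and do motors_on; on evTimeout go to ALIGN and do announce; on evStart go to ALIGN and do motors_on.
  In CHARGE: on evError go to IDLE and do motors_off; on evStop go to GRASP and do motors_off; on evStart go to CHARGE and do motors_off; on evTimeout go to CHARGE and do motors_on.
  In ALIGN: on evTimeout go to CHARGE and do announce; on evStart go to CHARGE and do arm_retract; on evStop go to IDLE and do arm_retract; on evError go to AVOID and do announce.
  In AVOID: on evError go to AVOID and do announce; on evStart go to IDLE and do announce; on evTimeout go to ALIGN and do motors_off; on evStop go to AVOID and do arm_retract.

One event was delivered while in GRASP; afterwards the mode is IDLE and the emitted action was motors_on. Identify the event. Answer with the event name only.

try evError: (GRASP, evError) → (CHARGE, motors_on)
try evTimeout: (GRASP, evTimeout) → (ALIGN, announce)
try evStop: (GRASP, evStop) → (IDLE, motors_on)  ← matches
try evStart: (GRASP, evStart) → (ALIGN, motors_on)

evStop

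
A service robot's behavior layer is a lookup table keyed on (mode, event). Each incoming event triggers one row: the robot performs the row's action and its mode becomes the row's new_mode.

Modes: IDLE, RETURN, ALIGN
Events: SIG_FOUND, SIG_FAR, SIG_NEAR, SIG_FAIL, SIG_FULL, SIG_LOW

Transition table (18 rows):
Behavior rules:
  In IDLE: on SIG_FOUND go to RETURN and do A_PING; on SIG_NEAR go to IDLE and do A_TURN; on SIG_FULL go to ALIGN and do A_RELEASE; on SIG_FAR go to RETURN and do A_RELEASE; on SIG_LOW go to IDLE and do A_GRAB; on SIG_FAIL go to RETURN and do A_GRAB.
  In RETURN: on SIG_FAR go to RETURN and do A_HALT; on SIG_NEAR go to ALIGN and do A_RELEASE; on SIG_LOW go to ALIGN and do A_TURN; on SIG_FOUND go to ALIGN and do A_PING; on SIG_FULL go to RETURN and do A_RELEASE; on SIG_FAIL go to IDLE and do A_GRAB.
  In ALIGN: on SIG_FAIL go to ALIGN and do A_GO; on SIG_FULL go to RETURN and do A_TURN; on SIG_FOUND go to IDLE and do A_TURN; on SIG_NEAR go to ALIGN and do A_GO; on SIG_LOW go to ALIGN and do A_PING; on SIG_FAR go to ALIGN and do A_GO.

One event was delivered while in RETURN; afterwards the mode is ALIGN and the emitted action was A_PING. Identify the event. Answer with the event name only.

SIG_FOUND

try SIG_FOUND: (RETURN, SIG_FOUND) → (ALIGN, A_PING)  ← matches
try SIG_FAR: (RETURN, SIG_FAR) → (RETURN, A_HALT)
try SIG_NEAR: (RETURN, SIG_NEAR) → (ALIGN, A_RELEASE)
try SIG_FAIL: (RETURN, SIG_FAIL) → (IDLE, A_GRAB)
try SIG_FULL: (RETURN, SIG_FULL) → (RETURN, A_RELEASE)
try SIG_LOW: (RETURN, SIG_LOW) → (ALIGN, A_TURN)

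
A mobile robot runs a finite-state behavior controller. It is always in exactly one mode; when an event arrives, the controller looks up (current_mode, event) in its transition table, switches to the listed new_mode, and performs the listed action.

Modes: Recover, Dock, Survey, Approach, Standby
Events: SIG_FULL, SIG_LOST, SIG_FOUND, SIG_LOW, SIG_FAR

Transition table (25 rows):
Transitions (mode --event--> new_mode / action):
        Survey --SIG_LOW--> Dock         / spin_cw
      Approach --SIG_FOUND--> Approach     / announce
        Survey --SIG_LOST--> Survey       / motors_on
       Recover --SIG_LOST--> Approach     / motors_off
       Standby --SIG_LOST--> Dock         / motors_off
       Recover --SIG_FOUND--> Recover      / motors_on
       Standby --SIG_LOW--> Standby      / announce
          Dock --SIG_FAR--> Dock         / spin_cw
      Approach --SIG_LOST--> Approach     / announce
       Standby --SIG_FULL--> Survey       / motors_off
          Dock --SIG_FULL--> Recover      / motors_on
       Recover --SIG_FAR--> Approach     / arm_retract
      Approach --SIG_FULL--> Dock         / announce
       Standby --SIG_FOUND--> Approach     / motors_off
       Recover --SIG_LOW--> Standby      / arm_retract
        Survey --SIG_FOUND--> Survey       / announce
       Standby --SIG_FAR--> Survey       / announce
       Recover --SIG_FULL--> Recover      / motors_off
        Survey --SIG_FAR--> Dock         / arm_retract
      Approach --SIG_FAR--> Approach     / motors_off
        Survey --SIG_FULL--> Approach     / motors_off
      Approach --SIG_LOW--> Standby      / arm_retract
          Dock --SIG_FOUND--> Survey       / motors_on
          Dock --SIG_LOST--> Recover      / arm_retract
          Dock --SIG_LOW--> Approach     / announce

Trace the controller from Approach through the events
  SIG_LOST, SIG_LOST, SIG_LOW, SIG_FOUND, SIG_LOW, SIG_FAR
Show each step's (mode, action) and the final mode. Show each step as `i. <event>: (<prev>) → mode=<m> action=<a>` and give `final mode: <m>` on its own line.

final mode: Survey

1. SIG_LOST: (Approach) → mode=Approach action=announce
2. SIG_LOST: (Approach) → mode=Approach action=announce
3. SIG_LOW: (Approach) → mode=Standby action=arm_retract
4. SIG_FOUND: (Standby) → mode=Approach action=motors_off
5. SIG_LOW: (Approach) → mode=Standby action=arm_retract
6. SIG_FAR: (Standby) → mode=Survey action=announce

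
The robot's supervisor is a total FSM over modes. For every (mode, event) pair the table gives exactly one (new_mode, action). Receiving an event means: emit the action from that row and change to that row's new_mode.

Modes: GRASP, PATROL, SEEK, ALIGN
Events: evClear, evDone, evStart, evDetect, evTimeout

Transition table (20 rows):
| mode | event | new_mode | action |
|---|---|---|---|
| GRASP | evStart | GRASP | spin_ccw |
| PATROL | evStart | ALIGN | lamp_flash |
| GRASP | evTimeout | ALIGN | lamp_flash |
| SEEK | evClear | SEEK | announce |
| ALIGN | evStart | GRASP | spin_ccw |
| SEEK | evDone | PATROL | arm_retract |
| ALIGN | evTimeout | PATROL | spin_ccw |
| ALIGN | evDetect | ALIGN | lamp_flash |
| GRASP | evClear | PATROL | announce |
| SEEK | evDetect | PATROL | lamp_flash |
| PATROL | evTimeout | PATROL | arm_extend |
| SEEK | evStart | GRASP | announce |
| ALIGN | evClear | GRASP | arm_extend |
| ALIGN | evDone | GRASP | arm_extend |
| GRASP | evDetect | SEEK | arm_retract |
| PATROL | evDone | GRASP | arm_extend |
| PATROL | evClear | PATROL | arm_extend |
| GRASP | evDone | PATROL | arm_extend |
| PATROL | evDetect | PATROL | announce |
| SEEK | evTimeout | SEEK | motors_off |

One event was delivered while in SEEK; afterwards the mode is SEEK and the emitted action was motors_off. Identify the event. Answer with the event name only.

try evClear: (SEEK, evClear) → (SEEK, announce)
try evDone: (SEEK, evDone) → (PATROL, arm_retract)
try evStart: (SEEK, evStart) → (GRASP, announce)
try evDetect: (SEEK, evDetect) → (PATROL, lamp_flash)
try evTimeout: (SEEK, evTimeout) → (SEEK, motors_off)  ← matches

evTimeout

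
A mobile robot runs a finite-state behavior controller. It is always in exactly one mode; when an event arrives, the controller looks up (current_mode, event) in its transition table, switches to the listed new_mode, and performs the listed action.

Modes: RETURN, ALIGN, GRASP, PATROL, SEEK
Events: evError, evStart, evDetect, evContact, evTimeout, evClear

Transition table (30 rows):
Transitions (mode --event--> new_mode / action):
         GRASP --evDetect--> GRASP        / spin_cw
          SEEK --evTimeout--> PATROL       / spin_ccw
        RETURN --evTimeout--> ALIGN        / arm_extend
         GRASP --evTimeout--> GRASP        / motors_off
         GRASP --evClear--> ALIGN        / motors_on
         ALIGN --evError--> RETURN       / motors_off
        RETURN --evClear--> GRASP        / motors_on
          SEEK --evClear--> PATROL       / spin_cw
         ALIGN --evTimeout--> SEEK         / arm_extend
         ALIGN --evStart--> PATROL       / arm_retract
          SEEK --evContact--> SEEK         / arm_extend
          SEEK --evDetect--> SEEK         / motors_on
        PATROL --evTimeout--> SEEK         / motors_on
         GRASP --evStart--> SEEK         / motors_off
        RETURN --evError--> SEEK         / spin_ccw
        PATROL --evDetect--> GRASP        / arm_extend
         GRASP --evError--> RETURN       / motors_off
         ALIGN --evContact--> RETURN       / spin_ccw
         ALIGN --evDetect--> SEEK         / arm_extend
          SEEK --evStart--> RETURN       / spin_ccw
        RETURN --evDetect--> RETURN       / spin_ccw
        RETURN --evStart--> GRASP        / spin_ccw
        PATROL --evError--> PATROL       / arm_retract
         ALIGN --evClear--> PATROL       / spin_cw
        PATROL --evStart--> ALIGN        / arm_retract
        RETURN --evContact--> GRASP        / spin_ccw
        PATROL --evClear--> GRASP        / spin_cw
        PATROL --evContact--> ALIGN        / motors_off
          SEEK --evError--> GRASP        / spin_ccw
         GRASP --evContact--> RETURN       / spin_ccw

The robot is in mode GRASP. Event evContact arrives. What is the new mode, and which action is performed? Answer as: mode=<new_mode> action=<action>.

mode=RETURN action=spin_ccw

current mode = GRASP; filter table to that mode:
  (GRASP, evDetect) → (GRASP, spin_cw)
  (GRASP, evTimeout) → (GRASP, motors_off)
  (GRASP, evClear) → (ALIGN, motors_on)
  (GRASP, evStart) → (SEEK, motors_off)
  (GRASP, evError) → (RETURN, motors_off)
  (GRASP, evContact) → (RETURN, spin_ccw)  ← event matches
event = evContact selects (RETURN, spin_ccw)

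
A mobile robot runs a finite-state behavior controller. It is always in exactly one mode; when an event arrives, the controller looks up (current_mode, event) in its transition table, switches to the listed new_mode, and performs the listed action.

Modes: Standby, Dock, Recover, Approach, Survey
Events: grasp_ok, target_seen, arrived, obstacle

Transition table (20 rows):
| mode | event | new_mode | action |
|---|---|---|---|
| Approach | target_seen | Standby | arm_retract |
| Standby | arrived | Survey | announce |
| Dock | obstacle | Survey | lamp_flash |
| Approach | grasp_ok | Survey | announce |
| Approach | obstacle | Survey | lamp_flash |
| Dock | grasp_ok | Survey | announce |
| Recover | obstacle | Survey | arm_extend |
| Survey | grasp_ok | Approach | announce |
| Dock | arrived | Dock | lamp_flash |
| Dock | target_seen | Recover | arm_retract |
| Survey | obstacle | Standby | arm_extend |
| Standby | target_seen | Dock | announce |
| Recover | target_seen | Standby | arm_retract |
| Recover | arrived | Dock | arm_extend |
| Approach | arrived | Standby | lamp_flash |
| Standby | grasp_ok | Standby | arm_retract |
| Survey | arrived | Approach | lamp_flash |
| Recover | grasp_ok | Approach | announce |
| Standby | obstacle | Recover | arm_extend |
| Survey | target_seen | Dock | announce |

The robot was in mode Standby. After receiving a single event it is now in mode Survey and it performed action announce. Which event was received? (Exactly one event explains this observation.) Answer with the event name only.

arrived

try grasp_ok: (Standby, grasp_ok) → (Standby, arm_retract)
try target_seen: (Standby, target_seen) → (Dock, announce)
try arrived: (Standby, arrived) → (Survey, announce)  ← matches
try obstacle: (Standby, obstacle) → (Recover, arm_extend)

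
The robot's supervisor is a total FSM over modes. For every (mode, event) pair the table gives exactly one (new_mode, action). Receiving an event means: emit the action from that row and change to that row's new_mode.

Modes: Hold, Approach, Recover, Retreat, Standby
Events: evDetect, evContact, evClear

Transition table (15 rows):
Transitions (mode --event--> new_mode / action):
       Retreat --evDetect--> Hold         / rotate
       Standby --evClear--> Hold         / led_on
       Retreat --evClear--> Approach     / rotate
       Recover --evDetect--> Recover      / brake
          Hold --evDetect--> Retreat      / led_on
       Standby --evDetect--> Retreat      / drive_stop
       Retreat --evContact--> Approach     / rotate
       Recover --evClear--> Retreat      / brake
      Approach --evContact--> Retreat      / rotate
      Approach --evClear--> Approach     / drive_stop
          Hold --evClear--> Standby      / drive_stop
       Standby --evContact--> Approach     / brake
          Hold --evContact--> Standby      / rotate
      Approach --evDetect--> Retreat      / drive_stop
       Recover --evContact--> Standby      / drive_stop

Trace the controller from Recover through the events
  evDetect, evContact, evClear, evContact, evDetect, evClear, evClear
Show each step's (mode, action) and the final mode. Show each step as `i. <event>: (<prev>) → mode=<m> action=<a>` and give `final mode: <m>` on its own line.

final mode: Approach

1. evDetect: (Recover) → mode=Recover action=brake
2. evContact: (Recover) → mode=Standby action=drive_stop
3. evClear: (Standby) → mode=Hold action=led_on
4. evContact: (Hold) → mode=Standby action=rotate
5. evDetect: (Standby) → mode=Retreat action=drive_stop
6. evClear: (Retreat) → mode=Approach action=rotate
7. evClear: (Approach) → mode=Approach action=drive_stop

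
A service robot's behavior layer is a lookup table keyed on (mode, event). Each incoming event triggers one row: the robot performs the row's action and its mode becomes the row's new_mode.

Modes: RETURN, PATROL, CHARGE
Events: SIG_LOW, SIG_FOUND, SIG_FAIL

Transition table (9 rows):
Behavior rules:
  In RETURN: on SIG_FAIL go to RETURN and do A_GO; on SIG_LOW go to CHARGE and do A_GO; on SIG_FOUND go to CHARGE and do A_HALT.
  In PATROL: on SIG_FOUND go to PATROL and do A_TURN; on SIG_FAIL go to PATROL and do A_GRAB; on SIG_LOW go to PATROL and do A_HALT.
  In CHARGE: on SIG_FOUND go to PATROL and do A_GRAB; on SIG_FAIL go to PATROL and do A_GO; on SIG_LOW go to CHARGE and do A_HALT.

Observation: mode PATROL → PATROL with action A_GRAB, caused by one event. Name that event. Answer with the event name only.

SIG_FAIL

try SIG_LOW: (PATROL, SIG_LOW) → (PATROL, A_HALT)
try SIG_FOUND: (PATROL, SIG_FOUND) → (PATROL, A_TURN)
try SIG_FAIL: (PATROL, SIG_FAIL) → (PATROL, A_GRAB)  ← matches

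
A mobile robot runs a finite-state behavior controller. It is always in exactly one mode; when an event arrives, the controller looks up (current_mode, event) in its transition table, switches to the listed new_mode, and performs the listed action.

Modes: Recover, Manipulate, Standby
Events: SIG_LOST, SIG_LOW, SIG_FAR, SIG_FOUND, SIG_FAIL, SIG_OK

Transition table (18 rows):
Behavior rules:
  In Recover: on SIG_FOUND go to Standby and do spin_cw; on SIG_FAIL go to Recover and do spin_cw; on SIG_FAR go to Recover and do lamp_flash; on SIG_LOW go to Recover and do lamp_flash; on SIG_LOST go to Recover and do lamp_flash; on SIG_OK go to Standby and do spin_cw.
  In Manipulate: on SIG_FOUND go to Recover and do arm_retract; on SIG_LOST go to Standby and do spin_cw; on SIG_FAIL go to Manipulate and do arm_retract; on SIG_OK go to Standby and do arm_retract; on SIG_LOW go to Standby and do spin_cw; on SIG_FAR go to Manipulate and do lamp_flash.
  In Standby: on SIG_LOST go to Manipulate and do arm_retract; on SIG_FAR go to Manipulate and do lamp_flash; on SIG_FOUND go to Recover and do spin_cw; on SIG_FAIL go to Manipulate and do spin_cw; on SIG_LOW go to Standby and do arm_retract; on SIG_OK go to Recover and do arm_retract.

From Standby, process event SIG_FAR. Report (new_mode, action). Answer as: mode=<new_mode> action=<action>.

mode=Manipulate action=lamp_flash

current mode = Standby; filter table to that mode:
  (Standby, SIG_LOST) → (Manipulate, arm_retract)
  (Standby, SIG_FAR) → (Manipulate, lamp_flash)  ← event matches
  (Standby, SIG_FOUND) → (Recover, spin_cw)
  (Standby, SIG_FAIL) → (Manipulate, spin_cw)
  (Standby, SIG_LOW) → (Standby, arm_retract)
  (Standby, SIG_OK) → (Recover, arm_retract)
event = SIG_FAR selects (Manipulate, lamp_flash)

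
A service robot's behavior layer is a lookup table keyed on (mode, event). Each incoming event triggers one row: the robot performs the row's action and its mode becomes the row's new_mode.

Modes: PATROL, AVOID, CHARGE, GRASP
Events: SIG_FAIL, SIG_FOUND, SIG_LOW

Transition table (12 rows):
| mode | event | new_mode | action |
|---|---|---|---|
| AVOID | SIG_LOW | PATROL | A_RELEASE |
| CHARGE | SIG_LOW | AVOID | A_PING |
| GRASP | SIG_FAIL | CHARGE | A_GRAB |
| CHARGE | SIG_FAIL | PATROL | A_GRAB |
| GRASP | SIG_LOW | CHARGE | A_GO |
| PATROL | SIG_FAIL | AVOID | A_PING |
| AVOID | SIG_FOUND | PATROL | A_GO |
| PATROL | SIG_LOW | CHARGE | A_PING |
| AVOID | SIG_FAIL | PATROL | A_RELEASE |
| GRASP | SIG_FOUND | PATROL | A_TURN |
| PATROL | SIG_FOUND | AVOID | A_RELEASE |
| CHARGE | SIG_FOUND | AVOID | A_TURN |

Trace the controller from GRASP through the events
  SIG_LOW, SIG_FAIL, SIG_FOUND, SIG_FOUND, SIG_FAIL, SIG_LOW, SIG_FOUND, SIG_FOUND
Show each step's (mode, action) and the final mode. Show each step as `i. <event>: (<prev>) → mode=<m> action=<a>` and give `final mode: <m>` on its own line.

1. SIG_LOW: (GRASP) → mode=CHARGE action=A_GO
2. SIG_FAIL: (CHARGE) → mode=PATROL action=A_GRAB
3. SIG_FOUND: (PATROL) → mode=AVOID action=A_RELEASE
4. SIG_FOUND: (AVOID) → mode=PATROL action=A_GO
5. SIG_FAIL: (PATROL) → mode=AVOID action=A_PING
6. SIG_LOW: (AVOID) → mode=PATROL action=A_RELEASE
7. SIG_FOUND: (PATROL) → mode=AVOID action=A_RELEASE
8. SIG_FOUND: (AVOID) → mode=PATROL action=A_GO

final mode: PATROL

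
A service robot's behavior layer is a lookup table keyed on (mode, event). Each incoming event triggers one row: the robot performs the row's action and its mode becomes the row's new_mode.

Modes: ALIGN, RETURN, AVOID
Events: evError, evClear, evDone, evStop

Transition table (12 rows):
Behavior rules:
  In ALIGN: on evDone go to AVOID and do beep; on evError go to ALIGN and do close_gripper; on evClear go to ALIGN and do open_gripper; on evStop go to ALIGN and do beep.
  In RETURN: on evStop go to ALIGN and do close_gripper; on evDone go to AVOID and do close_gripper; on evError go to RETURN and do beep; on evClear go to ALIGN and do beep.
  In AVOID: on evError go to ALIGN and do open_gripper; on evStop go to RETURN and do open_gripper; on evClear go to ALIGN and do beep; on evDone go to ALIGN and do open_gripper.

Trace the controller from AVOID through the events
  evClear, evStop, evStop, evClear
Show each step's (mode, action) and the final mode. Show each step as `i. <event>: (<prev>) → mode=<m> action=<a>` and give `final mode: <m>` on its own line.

final mode: ALIGN

1. evClear: (AVOID) → mode=ALIGN action=beep
2. evStop: (ALIGN) → mode=ALIGN action=beep
3. evStop: (ALIGN) → mode=ALIGN action=beep
4. evClear: (ALIGN) → mode=ALIGN action=open_gripper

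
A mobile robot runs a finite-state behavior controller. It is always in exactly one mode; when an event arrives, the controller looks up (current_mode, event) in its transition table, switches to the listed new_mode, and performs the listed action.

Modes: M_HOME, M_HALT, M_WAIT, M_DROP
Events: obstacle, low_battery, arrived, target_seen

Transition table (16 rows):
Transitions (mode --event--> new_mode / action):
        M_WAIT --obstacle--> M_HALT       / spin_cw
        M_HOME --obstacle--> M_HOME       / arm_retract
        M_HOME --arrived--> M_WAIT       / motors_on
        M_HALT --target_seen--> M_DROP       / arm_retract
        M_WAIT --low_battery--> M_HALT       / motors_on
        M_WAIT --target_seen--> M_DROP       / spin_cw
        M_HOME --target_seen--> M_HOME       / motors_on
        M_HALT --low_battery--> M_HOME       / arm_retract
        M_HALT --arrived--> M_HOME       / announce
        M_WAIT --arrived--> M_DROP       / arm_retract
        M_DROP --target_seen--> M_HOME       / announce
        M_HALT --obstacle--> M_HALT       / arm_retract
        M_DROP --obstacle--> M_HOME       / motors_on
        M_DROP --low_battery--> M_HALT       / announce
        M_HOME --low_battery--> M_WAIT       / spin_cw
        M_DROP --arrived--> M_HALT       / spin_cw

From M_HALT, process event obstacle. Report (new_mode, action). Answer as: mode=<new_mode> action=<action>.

current mode = M_HALT; filter table to that mode:
  (M_HALT, target_seen) → (M_DROP, arm_retract)
  (M_HALT, low_battery) → (M_HOME, arm_retract)
  (M_HALT, arrived) → (M_HOME, announce)
  (M_HALT, obstacle) → (M_HALT, arm_retract)  ← event matches
event = obstacle selects (M_HALT, arm_retract)

mode=M_HALT action=arm_retract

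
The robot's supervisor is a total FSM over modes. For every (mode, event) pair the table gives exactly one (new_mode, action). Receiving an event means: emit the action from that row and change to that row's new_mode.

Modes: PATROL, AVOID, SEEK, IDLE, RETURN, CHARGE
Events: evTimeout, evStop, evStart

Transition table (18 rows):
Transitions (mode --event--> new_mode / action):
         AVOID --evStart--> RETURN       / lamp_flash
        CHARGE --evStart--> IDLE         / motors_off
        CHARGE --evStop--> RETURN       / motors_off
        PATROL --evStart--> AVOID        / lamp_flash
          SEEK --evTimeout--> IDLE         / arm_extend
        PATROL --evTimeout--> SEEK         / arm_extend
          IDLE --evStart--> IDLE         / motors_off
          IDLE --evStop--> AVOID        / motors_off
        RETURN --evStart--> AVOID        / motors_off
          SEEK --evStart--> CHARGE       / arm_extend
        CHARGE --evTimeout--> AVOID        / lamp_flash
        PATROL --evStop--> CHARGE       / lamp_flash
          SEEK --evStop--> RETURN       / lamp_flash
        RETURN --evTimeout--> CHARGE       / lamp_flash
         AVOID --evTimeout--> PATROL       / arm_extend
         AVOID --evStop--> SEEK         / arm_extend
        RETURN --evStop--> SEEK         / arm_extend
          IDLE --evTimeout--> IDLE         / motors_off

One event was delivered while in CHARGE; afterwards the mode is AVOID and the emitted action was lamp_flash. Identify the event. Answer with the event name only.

evTimeout

try evTimeout: (CHARGE, evTimeout) → (AVOID, lamp_flash)  ← matches
try evStop: (CHARGE, evStop) → (RETURN, motors_off)
try evStart: (CHARGE, evStart) → (IDLE, motors_off)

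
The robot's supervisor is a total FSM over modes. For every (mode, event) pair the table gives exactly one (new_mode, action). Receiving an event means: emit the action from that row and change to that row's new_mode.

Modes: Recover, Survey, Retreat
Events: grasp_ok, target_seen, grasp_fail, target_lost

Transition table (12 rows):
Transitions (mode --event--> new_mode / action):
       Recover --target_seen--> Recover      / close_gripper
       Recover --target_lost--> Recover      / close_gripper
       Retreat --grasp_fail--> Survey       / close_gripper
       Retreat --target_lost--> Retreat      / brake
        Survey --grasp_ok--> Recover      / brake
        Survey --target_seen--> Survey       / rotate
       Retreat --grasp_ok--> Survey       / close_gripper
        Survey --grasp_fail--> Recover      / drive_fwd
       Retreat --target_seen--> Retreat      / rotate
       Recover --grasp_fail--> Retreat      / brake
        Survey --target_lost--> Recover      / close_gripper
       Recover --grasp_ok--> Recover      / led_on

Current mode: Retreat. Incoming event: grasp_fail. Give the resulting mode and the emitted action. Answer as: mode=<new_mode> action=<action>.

current mode = Retreat; filter table to that mode:
  (Retreat, grasp_fail) → (Survey, close_gripper)  ← event matches
  (Retreat, target_lost) → (Retreat, brake)
  (Retreat, grasp_ok) → (Survey, close_gripper)
  (Retreat, target_seen) → (Retreat, rotate)
event = grasp_fail selects (Survey, close_gripper)

mode=Survey action=close_gripper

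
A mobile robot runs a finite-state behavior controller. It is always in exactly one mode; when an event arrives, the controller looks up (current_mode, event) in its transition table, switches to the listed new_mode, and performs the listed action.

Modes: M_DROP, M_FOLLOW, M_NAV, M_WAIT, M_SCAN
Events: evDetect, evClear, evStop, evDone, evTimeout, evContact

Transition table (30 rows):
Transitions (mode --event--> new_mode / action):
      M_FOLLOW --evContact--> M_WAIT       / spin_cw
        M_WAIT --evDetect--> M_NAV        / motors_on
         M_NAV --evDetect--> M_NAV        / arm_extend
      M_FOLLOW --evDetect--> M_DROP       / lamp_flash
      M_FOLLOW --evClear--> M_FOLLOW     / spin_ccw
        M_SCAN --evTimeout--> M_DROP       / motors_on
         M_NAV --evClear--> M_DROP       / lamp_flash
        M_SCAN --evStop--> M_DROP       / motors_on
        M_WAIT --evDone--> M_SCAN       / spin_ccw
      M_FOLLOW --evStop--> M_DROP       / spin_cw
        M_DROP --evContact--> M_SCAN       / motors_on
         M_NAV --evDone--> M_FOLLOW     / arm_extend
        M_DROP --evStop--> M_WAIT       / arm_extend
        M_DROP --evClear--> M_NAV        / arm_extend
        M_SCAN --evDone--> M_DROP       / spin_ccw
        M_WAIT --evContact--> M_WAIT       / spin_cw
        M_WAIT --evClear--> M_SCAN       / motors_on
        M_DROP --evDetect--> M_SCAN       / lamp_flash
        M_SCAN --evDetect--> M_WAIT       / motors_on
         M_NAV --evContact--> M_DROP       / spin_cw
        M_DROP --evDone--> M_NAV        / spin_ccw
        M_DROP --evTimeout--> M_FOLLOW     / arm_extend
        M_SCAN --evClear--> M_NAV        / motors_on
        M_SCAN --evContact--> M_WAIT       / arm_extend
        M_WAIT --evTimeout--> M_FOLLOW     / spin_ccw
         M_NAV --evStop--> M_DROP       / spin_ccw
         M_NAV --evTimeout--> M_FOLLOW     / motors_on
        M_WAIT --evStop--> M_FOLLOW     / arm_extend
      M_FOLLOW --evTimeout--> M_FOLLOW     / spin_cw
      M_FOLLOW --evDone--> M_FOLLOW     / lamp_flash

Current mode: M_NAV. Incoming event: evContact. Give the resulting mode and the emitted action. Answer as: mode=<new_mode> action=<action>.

current mode = M_NAV; filter table to that mode:
  (M_NAV, evDetect) → (M_NAV, arm_extend)
  (M_NAV, evClear) → (M_DROP, lamp_flash)
  (M_NAV, evDone) → (M_FOLLOW, arm_extend)
  (M_NAV, evContact) → (M_DROP, spin_cw)  ← event matches
  (M_NAV, evStop) → (M_DROP, spin_ccw)
  (M_NAV, evTimeout) → (M_FOLLOW, motors_on)
event = evContact selects (M_DROP, spin_cw)

mode=M_DROP action=spin_cw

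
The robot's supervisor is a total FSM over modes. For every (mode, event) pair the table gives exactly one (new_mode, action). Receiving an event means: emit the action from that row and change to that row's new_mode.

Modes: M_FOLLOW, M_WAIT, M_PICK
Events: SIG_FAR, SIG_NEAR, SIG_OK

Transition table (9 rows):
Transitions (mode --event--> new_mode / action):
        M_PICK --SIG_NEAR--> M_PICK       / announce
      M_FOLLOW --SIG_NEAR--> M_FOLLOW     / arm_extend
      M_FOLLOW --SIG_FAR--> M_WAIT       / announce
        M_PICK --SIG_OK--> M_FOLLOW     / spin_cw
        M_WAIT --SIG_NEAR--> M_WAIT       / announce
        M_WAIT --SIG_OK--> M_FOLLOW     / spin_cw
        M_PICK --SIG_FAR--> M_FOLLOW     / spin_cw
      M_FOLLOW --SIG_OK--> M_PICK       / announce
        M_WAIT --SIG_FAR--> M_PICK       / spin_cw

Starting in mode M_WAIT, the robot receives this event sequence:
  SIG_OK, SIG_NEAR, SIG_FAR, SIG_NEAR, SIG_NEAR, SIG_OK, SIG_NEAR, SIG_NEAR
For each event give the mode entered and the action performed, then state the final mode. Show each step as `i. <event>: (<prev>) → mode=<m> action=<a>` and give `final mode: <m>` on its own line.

final mode: M_FOLLOW

1. SIG_OK: (M_WAIT) → mode=M_FOLLOW action=spin_cw
2. SIG_NEAR: (M_FOLLOW) → mode=M_FOLLOW action=arm_extend
3. SIG_FAR: (M_FOLLOW) → mode=M_WAIT action=announce
4. SIG_NEAR: (M_WAIT) → mode=M_WAIT action=announce
5. SIG_NEAR: (M_WAIT) → mode=M_WAIT action=announce
6. SIG_OK: (M_WAIT) → mode=M_FOLLOW action=spin_cw
7. SIG_NEAR: (M_FOLLOW) → mode=M_FOLLOW action=arm_extend
8. SIG_NEAR: (M_FOLLOW) → mode=M_FOLLOW action=arm_extend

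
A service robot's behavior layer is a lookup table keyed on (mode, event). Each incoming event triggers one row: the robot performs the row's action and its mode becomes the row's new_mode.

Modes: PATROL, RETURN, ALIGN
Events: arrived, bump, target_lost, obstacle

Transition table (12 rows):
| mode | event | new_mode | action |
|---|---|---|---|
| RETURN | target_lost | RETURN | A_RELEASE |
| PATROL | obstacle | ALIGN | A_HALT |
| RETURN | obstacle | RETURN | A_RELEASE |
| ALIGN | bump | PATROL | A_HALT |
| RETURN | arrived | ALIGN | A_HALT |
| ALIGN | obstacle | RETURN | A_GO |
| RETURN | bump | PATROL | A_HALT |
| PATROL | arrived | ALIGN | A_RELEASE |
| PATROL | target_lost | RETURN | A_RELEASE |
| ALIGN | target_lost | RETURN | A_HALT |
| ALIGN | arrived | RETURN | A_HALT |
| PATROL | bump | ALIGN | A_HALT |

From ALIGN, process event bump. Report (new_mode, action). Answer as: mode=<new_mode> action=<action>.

mode=PATROL action=A_HALT

current mode = ALIGN; filter table to that mode:
  (ALIGN, bump) → (PATROL, A_HALT)  ← event matches
  (ALIGN, obstacle) → (RETURN, A_GO)
  (ALIGN, target_lost) → (RETURN, A_HALT)
  (ALIGN, arrived) → (RETURN, A_HALT)
event = bump selects (PATROL, A_HALT)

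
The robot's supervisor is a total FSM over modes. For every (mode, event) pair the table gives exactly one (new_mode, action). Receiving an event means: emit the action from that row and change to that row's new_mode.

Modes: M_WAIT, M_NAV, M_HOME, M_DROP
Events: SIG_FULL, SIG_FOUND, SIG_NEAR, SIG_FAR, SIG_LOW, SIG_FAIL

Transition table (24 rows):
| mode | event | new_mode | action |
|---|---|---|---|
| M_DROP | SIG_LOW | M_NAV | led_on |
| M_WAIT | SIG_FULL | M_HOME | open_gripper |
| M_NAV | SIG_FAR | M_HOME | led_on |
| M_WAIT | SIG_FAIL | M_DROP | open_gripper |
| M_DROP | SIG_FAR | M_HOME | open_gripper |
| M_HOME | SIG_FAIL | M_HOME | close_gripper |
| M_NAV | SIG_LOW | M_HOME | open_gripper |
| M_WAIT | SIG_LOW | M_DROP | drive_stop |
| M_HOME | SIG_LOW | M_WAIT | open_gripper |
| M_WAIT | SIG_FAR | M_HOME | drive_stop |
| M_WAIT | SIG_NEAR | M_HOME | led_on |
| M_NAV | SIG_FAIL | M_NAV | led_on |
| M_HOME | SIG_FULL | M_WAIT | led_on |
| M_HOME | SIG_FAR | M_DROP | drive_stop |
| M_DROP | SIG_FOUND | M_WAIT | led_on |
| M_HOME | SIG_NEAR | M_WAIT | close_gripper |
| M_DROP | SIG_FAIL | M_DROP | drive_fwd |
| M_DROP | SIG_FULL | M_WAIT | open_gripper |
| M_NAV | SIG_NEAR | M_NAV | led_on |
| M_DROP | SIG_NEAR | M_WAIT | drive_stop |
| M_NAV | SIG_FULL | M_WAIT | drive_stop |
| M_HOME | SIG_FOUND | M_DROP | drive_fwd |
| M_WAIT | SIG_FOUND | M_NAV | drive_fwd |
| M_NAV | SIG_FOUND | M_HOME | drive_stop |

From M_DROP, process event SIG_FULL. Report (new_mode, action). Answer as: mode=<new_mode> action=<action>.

mode=M_WAIT action=open_gripper

current mode = M_DROP; filter table to that mode:
  (M_DROP, SIG_LOW) → (M_NAV, led_on)
  (M_DROP, SIG_FAR) → (M_HOME, open_gripper)
  (M_DROP, SIG_FOUND) → (M_WAIT, led_on)
  (M_DROP, SIG_FAIL) → (M_DROP, drive_fwd)
  (M_DROP, SIG_FULL) → (M_WAIT, open_gripper)  ← event matches
  (M_DROP, SIG_NEAR) → (M_WAIT, drive_stop)
event = SIG_FULL selects (M_WAIT, open_gripper)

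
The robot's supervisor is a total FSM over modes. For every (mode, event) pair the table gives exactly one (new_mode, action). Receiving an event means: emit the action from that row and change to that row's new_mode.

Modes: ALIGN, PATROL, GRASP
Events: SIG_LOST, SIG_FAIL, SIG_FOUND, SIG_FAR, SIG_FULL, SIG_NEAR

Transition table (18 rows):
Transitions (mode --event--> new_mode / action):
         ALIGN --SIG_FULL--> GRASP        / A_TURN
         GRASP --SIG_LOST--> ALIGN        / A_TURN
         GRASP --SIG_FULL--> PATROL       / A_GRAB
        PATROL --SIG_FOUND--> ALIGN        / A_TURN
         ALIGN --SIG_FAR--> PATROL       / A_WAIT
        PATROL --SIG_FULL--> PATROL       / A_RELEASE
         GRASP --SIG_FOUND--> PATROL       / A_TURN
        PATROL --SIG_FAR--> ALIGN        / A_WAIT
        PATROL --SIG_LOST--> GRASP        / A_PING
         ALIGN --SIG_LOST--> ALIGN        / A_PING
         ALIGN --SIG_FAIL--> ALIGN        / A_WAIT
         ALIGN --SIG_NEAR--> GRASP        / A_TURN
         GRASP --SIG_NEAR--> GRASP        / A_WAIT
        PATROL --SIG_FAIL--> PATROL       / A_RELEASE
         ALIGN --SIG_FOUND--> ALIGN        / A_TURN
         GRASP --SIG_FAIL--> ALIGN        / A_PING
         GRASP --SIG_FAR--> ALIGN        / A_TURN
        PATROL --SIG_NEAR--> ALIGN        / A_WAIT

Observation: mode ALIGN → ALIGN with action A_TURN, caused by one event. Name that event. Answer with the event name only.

try SIG_LOST: (ALIGN, SIG_LOST) → (ALIGN, A_PING)
try SIG_FAIL: (ALIGN, SIG_FAIL) → (ALIGN, A_WAIT)
try SIG_FOUND: (ALIGN, SIG_FOUND) → (ALIGN, A_TURN)  ← matches
try SIG_FAR: (ALIGN, SIG_FAR) → (PATROL, A_WAIT)
try SIG_FULL: (ALIGN, SIG_FULL) → (GRASP, A_TURN)
try SIG_NEAR: (ALIGN, SIG_NEAR) → (GRASP, A_TURN)

SIG_FOUND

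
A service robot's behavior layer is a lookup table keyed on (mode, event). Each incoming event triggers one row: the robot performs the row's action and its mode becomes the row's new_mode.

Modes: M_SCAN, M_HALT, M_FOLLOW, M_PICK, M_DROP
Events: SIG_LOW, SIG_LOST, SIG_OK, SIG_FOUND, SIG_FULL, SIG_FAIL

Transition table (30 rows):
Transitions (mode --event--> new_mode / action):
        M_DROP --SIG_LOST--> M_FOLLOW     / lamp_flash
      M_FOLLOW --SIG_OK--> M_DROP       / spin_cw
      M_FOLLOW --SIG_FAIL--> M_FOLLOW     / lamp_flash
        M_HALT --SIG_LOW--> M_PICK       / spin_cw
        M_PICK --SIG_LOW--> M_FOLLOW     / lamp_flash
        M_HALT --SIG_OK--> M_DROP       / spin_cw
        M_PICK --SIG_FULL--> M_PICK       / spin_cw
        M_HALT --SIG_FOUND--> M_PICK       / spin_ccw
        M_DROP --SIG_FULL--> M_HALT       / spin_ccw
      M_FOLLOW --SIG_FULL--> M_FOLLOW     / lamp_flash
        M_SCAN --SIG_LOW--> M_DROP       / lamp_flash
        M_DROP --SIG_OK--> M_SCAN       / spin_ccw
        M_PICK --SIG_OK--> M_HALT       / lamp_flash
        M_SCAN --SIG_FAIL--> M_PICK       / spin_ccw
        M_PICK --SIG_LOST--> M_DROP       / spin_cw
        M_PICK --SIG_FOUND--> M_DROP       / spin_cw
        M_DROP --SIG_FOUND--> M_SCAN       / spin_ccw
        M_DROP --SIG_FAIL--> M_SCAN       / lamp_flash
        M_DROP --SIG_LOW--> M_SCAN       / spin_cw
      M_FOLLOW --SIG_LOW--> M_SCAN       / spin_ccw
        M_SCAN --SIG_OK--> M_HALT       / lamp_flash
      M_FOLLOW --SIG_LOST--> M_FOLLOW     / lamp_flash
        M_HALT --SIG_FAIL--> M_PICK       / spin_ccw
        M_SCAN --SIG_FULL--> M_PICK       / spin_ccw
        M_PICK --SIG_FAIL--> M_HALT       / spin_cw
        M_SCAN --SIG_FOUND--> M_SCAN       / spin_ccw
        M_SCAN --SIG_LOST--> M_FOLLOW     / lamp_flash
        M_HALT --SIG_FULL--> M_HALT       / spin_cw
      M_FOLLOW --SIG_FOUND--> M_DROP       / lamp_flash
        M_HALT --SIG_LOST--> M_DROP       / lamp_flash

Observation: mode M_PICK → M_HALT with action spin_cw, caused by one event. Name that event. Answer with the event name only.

try SIG_LOW: (M_PICK, SIG_LOW) → (M_FOLLOW, lamp_flash)
try SIG_LOST: (M_PICK, SIG_LOST) → (M_DROP, spin_cw)
try SIG_OK: (M_PICK, SIG_OK) → (M_HALT, lamp_flash)
try SIG_FOUND: (M_PICK, SIG_FOUND) → (M_DROP, spin_cw)
try SIG_FULL: (M_PICK, SIG_FULL) → (M_PICK, spin_cw)
try SIG_FAIL: (M_PICK, SIG_FAIL) → (M_HALT, spin_cw)  ← matches

SIG_FAIL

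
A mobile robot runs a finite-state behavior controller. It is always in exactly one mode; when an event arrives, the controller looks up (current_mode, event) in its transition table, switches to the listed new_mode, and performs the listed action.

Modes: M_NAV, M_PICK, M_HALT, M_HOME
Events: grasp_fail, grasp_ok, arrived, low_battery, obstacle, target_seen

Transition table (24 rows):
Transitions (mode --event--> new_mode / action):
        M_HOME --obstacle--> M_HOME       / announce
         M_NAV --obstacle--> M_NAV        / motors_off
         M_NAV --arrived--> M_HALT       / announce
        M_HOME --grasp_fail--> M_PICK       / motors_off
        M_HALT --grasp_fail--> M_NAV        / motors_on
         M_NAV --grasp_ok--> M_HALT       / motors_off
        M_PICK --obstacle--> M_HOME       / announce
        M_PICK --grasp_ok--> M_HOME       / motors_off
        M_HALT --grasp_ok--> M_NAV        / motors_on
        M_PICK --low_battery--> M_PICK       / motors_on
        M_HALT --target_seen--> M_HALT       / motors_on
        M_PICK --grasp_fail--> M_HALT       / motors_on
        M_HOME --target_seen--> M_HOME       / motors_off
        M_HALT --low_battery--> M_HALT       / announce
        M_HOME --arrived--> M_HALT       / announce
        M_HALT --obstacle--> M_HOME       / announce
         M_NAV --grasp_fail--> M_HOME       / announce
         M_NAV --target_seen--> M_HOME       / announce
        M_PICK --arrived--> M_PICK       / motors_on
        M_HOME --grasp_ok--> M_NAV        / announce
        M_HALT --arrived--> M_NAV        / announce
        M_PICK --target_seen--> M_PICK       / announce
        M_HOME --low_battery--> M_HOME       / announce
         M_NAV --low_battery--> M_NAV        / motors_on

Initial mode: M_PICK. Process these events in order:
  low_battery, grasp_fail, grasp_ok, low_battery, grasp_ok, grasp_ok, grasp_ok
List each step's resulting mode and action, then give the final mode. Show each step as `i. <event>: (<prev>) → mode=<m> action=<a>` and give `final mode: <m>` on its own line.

final mode: M_HALT

1. low_battery: (M_PICK) → mode=M_PICK action=motors_on
2. grasp_fail: (M_PICK) → mode=M_HALT action=motors_on
3. grasp_ok: (M_HALT) → mode=M_NAV action=motors_on
4. low_battery: (M_NAV) → mode=M_NAV action=motors_on
5. grasp_ok: (M_NAV) → mode=M_HALT action=motors_off
6. grasp_ok: (M_HALT) → mode=M_NAV action=motors_on
7. grasp_ok: (M_NAV) → mode=M_HALT action=motors_off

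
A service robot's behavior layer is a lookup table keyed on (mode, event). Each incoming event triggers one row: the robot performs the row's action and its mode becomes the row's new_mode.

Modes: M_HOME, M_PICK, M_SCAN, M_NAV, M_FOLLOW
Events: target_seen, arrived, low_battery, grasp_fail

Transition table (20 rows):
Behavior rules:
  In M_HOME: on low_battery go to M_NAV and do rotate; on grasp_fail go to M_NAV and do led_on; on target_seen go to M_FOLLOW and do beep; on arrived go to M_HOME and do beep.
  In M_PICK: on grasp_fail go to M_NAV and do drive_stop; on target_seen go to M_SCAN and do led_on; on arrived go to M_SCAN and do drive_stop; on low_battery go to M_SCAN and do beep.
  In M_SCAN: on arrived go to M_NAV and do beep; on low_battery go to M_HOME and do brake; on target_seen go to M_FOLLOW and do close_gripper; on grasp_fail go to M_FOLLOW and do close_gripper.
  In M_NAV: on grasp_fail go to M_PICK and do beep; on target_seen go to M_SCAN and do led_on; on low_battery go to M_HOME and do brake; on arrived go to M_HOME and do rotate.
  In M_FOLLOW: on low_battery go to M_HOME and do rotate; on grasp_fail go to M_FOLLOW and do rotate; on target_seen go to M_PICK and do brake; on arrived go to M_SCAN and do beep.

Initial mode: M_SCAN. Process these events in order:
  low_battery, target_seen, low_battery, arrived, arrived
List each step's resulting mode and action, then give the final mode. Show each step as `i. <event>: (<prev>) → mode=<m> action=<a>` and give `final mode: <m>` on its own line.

1. low_battery: (M_SCAN) → mode=M_HOME action=brake
2. target_seen: (M_HOME) → mode=M_FOLLOW action=beep
3. low_battery: (M_FOLLOW) → mode=M_HOME action=rotate
4. arrived: (M_HOME) → mode=M_HOME action=beep
5. arrived: (M_HOME) → mode=M_HOME action=beep

final mode: M_HOME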